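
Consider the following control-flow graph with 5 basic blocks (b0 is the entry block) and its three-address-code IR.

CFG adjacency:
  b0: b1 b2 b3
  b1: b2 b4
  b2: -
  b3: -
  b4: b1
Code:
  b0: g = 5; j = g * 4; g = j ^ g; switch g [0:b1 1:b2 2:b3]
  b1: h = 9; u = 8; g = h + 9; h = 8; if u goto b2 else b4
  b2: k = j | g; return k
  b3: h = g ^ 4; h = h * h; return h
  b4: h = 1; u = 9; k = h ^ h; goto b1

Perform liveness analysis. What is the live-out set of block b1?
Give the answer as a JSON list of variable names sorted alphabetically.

Answer: ["g", "j"]

Working:
Block summaries:
  b0: {g,j} / ∅
  b1: {g,h,u} / ∅
  b2: {k} / {g,j}
  b3: {h} / {g}
  b4: {h,k,u} / ∅

Backward fixpoint:
  live b0: ∅→{g,j}
  live b1: {j}→{g,j}
  live b2: {g,j}→∅
  live b3: {g}→∅
  live b4: {j}→{j}

live-out(b1) = ["g", "j"]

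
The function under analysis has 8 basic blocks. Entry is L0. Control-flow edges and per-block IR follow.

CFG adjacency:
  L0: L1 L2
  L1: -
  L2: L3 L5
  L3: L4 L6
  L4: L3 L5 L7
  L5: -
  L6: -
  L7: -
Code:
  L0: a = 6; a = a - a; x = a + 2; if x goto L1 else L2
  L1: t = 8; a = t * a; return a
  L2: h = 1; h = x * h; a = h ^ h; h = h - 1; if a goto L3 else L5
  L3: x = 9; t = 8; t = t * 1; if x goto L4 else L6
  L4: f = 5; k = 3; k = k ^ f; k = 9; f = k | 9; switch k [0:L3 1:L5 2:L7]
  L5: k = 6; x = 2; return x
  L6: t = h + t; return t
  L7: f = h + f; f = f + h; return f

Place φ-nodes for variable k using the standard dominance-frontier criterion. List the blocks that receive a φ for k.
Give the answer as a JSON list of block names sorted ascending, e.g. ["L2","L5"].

Answer: ["L3", "L5"]

Working:
idom tree: L1←L0 L2←L0 L3←L2 L4←L3 L5←L2 L6←L3 L7←L4
Join-block Dom:
  L3: preds {L2,L4}: {L0,L2} ∩ {L0,L2,L3,L4} = {L0,L2}; idom=L2
  L5: preds {L2,L4}: {L0,L2} ∩ {L0,L2,L3,L4} = {L0,L2}; idom=L2

DF walk-up:
  L3←L2: walk · to L2
  L3←L4: walk L4→L3 to L2
  L5←L2: walk · to L2
  L5←L4: walk L4→L3 to L2
  L0 → ∅
  L1 → ∅
  L2 → ∅
  L3 → {L3,L5}
  L4 → {L3,L5}
  L5 → ∅
  L6 → ∅
  L7 → ∅

φ for k: defs {L4,L5}
  DF⁺ = {L3,L5}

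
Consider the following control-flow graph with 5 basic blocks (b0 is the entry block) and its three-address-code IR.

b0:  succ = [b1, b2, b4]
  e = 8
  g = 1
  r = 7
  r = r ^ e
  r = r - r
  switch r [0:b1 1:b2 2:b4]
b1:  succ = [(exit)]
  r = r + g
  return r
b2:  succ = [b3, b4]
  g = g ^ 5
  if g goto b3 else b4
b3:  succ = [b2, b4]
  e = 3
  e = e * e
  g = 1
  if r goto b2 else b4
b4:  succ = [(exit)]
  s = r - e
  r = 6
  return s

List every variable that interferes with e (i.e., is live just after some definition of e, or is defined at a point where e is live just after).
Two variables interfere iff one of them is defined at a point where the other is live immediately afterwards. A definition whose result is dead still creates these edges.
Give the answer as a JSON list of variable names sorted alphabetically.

Block summaries:
  b0 def {e,g,r} use ∅
  b1 def {r} use {g,r}
  b2 def {g} use {g}
  b3 def {e,g} use {r}
  b4 def {r,s} use {e,r}

Backward fixpoint:
  b0: in=∅ out={e,g,r}
  b1: in={g,r} out=∅
  b2: in={e,g,r} out={e,r}
  b3: in={r} out={e,g,r}
  b4: in={e,r} out=∅

Interference:
  e — {g,r}
  g — {e,r}
  r — {e,g,s}
  s — {r}

N(e) = ["g", "r"]

Answer: ["g", "r"]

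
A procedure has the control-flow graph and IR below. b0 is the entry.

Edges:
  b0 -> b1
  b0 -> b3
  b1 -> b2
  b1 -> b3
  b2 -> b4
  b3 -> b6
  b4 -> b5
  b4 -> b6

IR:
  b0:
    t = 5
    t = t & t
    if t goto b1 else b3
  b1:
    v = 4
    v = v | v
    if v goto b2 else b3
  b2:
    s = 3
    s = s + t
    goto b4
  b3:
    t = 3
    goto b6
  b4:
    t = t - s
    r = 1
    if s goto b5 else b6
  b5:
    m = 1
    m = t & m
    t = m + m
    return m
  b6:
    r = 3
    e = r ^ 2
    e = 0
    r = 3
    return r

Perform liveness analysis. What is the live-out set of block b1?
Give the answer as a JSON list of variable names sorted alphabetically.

Answer: ["t"]

Derivation:
Per-block:
  b0 def {t} use ∅
  b1 def {v} use ∅
  b2 def {s} use {t}
  b3 def {t} use ∅
  b4 def {r,t} use {s,t}
  b5 def {m,t} use {t}
  b6 def {e,r} use ∅

Live sets:
  live b0: ∅→{t}
  live b1: {t}→{t}
  live b2: {t}→{s,t}
  live b3: ∅→∅
  live b4: {s,t}→{t}
  live b5: {t}→∅
  live b6: ∅→∅

live-out(b1) = ["t"]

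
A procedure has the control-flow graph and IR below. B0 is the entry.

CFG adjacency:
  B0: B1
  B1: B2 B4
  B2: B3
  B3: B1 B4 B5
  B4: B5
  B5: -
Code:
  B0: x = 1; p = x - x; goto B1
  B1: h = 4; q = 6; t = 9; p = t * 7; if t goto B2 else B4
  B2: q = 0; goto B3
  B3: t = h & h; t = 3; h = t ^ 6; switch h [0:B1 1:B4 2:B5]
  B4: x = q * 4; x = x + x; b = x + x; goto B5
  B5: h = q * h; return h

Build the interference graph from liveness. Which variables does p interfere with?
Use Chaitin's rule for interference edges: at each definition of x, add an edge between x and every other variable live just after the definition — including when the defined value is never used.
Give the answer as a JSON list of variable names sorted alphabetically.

Answer: ["h", "q", "t"]

Derivation:
def/use:
  B0: def={p,x} ue=∅
  B1: def={h,p,q,t} ue=∅
  B2: def={q} ue=∅
  B3: def={h,t} ue={h}
  B4: def={b,x} ue={q}
  B5: def={h} ue={h,q}

Liveness:
  B0: in=∅ out=∅
  B1: in=∅ out={h,q}
  B2: in={h} out={h,q}
  B3: in={h,q} out={h,q}
  B4: in={h,q} out={h,q}
  B5: in={h,q} out=∅

Conflict graph:
  b↔{h,q}
  h↔{b,p,q,t,x}
  p↔{h,q,t}
  q↔{b,h,p,t,x}
  t↔{h,p,q}
  x↔{h,q}

N(p) = ["h", "q", "t"]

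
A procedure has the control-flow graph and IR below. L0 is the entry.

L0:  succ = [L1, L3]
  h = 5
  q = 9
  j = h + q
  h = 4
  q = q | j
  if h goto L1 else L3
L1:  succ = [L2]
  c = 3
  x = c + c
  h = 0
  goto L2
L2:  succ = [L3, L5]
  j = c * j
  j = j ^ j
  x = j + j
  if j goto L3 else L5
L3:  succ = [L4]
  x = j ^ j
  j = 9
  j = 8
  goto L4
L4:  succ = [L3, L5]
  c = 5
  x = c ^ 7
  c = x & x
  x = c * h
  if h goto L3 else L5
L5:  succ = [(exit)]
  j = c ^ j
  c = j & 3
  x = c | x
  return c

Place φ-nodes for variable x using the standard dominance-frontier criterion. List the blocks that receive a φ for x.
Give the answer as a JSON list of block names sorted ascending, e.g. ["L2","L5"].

idom tree: L1←L0 L2←L1 L3←L0 L4←L3 L5←L0
Dom∩ at merges:
  L3: preds {L0,L2,L4}: {L0} ∩ {L0,L1,L2} ∩ {L0,L3,L4} = {L0}; idom=L0
  L5: preds {L2,L4}: {L0,L1,L2} ∩ {L0,L3,L4} = {L0}; idom=L0

Frontier:
  L3←L0: walk · to L0
  L3←L2: walk L2→L1 to L0
  L3←L4: walk L4→L3 to L0
  L5←L2: walk L2→L1 to L0
  L5←L4: walk L4→L3 to L0
  L0: DF=∅
  L1: DF={L3,L5}
  L2: DF={L3,L5}
  L3: DF={L3,L5}
  L4: DF={L3,L5}
  L5: DF=∅

φ for x: defs {L1,L2,L3,L4,L5}
  DF⁺ = {L3,L5}

Answer: ["L3", "L5"]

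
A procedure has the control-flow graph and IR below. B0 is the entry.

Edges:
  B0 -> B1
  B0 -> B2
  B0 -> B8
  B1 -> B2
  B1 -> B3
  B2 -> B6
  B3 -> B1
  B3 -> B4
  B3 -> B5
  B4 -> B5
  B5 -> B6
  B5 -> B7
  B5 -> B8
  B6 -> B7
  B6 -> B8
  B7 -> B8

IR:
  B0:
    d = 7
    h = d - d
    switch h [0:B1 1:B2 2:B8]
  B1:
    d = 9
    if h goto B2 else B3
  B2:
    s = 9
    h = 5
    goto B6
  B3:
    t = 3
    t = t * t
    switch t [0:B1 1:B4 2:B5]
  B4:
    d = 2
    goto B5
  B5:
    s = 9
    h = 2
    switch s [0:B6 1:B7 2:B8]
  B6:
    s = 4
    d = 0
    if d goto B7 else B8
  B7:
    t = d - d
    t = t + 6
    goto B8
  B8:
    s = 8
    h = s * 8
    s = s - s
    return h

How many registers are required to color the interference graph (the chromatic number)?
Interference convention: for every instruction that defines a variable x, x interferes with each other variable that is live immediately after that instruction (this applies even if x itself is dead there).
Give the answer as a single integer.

Per-block:
  B0: def={d,h} ue=∅
  B1: def={d} ue={h}
  B2: def={h,s} ue=∅
  B3: def={t} ue=∅
  B4: def={d} ue=∅
  B5: def={h,s} ue=∅
  B6: def={d,s} ue=∅
  B7: def={t} ue={d}
  B8: def={h,s} ue=∅

Live sets:
  B0: in=∅ out={h}
  B1: in={h} out={d,h}
  B2: in=∅ out=∅
  B3: in={d,h} out={d,h}
  B4: in=∅ out={d}
  B5: in={d} out={d}
  B6: in=∅ out={d}
  B7: in={d} out=∅
  B8: in=∅ out=∅

Conflict graph:
  d↔{h,s,t}
  h↔{d,s,t}
  s↔{d,h}
  t↔{d,h}

Colouring:
  {d,h,s} pairwise interfere (3-clique) ⇒ χ ≥ 3
  assign d→r0 h→r1 s→r2 t→r2 — no edge inside a register ⇒ χ ≤ 3
  χ = 3

Answer: 3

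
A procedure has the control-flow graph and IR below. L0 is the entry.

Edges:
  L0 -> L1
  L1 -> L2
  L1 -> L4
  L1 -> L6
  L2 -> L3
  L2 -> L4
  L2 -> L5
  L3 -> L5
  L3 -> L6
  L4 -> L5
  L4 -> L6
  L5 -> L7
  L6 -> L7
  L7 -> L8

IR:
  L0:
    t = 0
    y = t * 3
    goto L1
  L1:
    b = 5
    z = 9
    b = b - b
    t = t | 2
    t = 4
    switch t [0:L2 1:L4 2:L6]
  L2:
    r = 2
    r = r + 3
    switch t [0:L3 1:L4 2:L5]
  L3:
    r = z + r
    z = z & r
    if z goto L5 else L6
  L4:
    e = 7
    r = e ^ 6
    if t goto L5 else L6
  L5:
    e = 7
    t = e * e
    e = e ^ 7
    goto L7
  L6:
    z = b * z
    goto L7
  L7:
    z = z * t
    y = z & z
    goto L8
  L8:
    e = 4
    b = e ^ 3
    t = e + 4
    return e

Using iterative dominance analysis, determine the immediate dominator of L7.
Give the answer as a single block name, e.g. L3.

Answer: L1

Working:
idom tree: L1←L0 L2←L1 L3←L2 L4←L1 L5←L1 L6←L1 L7←L1 L8←L7
Join-block Dom:
  L4: preds {L1,L2}: {L0,L1} ∩ {L0,L1,L2} = {L0,L1}; idom=L1
  L5: preds {L2,L3,L4}: {L0,L1,L2} ∩ {L0,L1,L2,L3} ∩ {L0,L1,L4} = {L0,L1}; idom=L1
  L6: preds {L1,L3,L4}: {L0,L1} ∩ {L0,L1,L2,L3} ∩ {L0,L1,L4} = {L0,L1}; idom=L1
  L7: preds {L5,L6}: {L0,L1,L5} ∩ {L0,L1,L6} = {L0,L1}; idom=L1

idom(L7) = L1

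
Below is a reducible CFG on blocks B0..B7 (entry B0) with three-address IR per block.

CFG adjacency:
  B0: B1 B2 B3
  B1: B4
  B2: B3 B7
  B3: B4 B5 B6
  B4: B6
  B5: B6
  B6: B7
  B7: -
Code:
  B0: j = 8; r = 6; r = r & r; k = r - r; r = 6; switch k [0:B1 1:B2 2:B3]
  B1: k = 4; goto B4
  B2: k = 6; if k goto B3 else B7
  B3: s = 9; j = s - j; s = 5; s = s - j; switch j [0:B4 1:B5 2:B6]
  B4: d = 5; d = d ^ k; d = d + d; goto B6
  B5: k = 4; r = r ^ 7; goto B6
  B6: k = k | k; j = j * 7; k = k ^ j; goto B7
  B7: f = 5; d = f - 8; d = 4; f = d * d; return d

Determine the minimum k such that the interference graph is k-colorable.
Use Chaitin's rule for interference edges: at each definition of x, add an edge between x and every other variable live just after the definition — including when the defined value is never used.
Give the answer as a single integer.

Answer: 4

Derivation:
def/use:
  B0: def={j,k,r} ue=∅
  B1: def={k} ue=∅
  B2: def={k} ue=∅
  B3: def={j,s} ue={j}
  B4: def={d} ue={k}
  B5: def={k,r} ue={r}
  B6: def={j,k} ue={j,k}
  B7: def={d,f} ue=∅

Liveness:
  B0 li=∅ lo={j,k,r}
  B1 li={j} lo={j,k}
  B2 li={j,r} lo={j,k,r}
  B3 li={j,k,r} lo={j,k,r}
  B4 li={j,k} lo={j,k}
  B5 li={j,r} lo={j,k}
  B6 li={j,k} lo=∅
  B7 li=∅ lo=∅

Interfere edges:
  d — {f,j,k}
  f — {d}
  j — {d,k,r,s}
  k — {d,j,r,s}
  r — {j,k,s}
  s — {j,k,r}

Colouring:
  {j,k,r,s} pairwise interfere (4-clique) ⇒ χ ≥ 4
  assign d→R2 f→R0 j→R0 k→R1 r→R2 s→R3 — no edge inside a register ⇒ χ ≤ 4
  χ = 4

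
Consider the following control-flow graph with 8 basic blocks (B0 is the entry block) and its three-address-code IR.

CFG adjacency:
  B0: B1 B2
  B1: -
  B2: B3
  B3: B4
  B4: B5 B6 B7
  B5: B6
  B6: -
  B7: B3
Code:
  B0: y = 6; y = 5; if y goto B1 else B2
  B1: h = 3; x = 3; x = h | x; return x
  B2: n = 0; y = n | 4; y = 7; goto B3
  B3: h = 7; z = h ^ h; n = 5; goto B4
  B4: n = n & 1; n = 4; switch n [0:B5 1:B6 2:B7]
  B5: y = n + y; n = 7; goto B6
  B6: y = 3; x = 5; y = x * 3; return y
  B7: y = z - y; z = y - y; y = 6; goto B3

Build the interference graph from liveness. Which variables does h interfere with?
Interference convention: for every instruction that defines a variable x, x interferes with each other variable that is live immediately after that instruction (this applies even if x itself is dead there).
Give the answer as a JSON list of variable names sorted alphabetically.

Block summaries:
  B0: {y} / ∅
  B1: {h,x} / ∅
  B2: {n,y} / ∅
  B3: {h,n,z} / ∅
  B4: {n} / {n}
  B5: {n,y} / {n,y}
  B6: {x,y} / ∅
  B7: {y,z} / {y,z}

Liveness:
  B0 li=∅ lo=∅
  B1 li=∅ lo=∅
  B2 li=∅ lo={y}
  B3 li={y} lo={n,y,z}
  B4 li={n,y,z} lo={n,y,z}
  B5 li={n,y} lo=∅
  B6 li=∅ lo=∅
  B7 li={y,z} lo={y}

Interference:
  h↔{x,y}
  n↔{y,z}
  x↔{h}
  y↔{h,n,z}
  z↔{n,y}

N(h) = ["x", "y"]

Answer: ["x", "y"]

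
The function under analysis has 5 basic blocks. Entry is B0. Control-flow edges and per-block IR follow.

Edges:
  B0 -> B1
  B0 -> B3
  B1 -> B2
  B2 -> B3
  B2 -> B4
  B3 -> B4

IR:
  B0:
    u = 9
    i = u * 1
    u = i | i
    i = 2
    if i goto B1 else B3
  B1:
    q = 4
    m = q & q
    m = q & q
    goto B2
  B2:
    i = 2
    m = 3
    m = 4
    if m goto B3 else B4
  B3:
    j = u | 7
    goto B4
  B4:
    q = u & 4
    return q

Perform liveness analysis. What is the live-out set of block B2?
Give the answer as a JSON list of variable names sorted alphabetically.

Per-block:
  B0 def {i,u} use ∅
  B1 def {m,q} use ∅
  B2 def {i,m} use ∅
  B3 def {j} use {u}
  B4 def {q} use {u}

Backward fixpoint:
  live B0: ∅→{u}
  live B1: {u}→{u}
  live B2: {u}→{u}
  live B3: {u}→{u}
  live B4: {u}→∅

live-out(B2) = ["u"]

Answer: ["u"]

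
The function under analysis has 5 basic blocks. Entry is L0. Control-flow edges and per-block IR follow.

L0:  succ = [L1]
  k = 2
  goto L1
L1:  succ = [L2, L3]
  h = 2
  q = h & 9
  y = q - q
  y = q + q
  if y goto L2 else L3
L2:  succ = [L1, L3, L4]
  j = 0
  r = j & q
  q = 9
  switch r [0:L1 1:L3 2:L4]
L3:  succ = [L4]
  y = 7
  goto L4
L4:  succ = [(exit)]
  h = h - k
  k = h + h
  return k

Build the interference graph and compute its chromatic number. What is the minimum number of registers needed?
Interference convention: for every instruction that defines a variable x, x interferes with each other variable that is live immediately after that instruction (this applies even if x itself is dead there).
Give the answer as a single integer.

Block summaries:
  L0 def {k} use ∅
  L1 def {h,q,y} use ∅
  L2 def {j,q,r} use {q}
  L3 def {y} use ∅
  L4 def {h,k} use {h,k}

Liveness:
  L0: in=∅ out={k}
  L1: in={k} out={h,k,q}
  L2: in={h,k,q} out={h,k}
  L3: in={h,k} out={h,k}
  L4: in={h,k} out=∅

Interference:
  h — {j,k,q,r,y}
  j — {h,k,q}
  k — {h,j,q,r,y}
  q — {h,j,k,r,y}
  r — {h,k,q}
  y — {h,k,q}

Colouring:
  clique {h,j,k,q} ⇒ need ≥ 4
  assign h→R0 j→R3 k→R1 q→R2 r→R3 y→R3 — no edge inside a register ⇒ χ ≤ 4
  χ = 4

Answer: 4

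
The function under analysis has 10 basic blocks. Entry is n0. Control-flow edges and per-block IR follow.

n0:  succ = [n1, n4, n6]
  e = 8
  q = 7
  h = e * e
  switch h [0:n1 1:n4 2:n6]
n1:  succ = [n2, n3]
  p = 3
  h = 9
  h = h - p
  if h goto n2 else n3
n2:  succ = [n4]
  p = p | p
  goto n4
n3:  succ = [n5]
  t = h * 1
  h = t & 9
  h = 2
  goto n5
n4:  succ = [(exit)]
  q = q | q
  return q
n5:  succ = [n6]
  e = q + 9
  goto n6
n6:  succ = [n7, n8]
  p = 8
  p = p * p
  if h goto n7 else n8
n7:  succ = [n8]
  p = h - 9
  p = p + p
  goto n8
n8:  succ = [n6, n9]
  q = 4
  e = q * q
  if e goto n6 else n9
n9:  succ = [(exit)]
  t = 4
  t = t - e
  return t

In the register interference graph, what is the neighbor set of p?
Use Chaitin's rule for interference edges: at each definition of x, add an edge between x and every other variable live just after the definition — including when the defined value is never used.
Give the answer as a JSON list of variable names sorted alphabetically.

Per-block:
  n0: def={e,h,q} ue=∅
  n1: def={h,p} ue=∅
  n2: def={p} ue={p}
  n3: def={h,t} ue={h}
  n4: def={q} ue={q}
  n5: def={e} ue={q}
  n6: def={p} ue={h}
  n7: def={p} ue={h}
  n8: def={e,q} ue=∅
  n9: def={t} ue={e}

Live sets:
  n0 li=∅ lo={h,q}
  n1 li={q} lo={h,p,q}
  n2 li={p,q} lo={q}
  n3 li={h,q} lo={h,q}
  n4 li={q} lo=∅
  n5 li={h,q} lo={h}
  n6 li={h} lo={h}
  n7 li={h} lo={h}
  n8 li={h} lo={e,h}
  n9 li={e} lo=∅

Conflict graph:
  e↔{h,q,t}
  h↔{e,p,q}
  p↔{h,q}
  q↔{e,h,p,t}
  t↔{e,q}

N(p) = ["h", "q"]

Answer: ["h", "q"]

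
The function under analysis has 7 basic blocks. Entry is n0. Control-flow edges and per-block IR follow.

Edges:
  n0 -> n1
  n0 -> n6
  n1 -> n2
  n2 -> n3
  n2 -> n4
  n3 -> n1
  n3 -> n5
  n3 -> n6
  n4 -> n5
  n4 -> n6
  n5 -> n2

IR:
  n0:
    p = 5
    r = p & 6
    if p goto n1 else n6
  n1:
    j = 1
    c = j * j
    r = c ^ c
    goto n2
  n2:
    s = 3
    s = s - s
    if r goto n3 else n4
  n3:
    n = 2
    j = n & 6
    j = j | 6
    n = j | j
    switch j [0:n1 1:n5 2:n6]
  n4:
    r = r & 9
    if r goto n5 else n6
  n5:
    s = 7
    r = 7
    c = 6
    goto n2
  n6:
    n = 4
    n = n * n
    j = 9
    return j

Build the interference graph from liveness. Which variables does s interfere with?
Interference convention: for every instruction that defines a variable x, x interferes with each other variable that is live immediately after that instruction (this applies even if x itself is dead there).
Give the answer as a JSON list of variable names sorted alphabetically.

Answer: ["r"]

Analysis:
def/use:
  n0: {p,r} / ∅
  n1: {c,j,r} / ∅
  n2: {s} / {r}
  n3: {j,n} / ∅
  n4: {r} / {r}
  n5: {c,r,s} / ∅
  n6: {j,n} / ∅

Live sets:
  live n0: ∅→∅
  live n1: ∅→{r}
  live n2: {r}→{r}
  live n3: ∅→∅
  live n4: {r}→∅
  live n5: ∅→{r}
  live n6: ∅→∅

Interference:
  c: {r}
  j: {n}
  n: {j}
  p: {r}
  r: {c,p,s}
  s: {r}

N(s) = ["r"]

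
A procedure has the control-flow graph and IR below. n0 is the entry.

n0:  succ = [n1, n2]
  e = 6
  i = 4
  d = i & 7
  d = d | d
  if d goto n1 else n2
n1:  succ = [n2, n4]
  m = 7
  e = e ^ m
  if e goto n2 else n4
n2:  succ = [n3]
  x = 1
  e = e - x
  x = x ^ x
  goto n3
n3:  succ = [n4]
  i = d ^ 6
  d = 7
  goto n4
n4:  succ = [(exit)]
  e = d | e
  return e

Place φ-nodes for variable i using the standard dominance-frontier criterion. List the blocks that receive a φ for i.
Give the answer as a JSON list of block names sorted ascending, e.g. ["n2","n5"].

idom tree: n1←n0 n2←n0 n3←n2 n4←n0
Join-block Dom:
  n2: preds {n0,n1}: {n0} ∩ {n0,n1} = {n0}; idom=n0
  n4: preds {n1,n3}: {n0,n1} ∩ {n0,n2,n3} = {n0}; idom=n0

DF walk-up:
  n2←n0: walk · to n0
  n2←n1: walk n1 to n0
  n4←n1: walk n1 to n0
  n4←n3: walk n3→n2 to n0
  n0: DF=∅
  n1: DF={n2,n4}
  n2: DF={n4}
  n3: DF={n4}
  n4: DF=∅

φ for i: defs {n0,n3}
  DF⁺ = {n4}

Answer: ["n4"]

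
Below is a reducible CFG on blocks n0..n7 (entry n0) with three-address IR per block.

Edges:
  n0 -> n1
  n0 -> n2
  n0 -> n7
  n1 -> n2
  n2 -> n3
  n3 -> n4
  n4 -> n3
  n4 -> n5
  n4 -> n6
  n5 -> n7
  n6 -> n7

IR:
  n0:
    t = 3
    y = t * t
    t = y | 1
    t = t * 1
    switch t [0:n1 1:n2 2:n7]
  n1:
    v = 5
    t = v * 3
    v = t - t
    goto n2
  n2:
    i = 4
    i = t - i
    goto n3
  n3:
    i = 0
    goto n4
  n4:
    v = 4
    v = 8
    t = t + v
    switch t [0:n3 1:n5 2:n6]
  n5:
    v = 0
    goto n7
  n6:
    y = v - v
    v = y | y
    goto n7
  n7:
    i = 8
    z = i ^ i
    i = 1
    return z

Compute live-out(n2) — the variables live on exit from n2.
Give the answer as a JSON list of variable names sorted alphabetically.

def/use:
  n0 def {t,y} use ∅
  n1 def {t,v} use ∅
  n2 def {i} use {t}
  n3 def {i} use ∅
  n4 def {t,v} use {t}
  n5 def {v} use ∅
  n6 def {v,y} use {v}
  n7 def {i,z} use ∅

Backward fixpoint:
  live n0: ∅→{t}
  live n1: ∅→{t}
  live n2: {t}→{t}
  live n3: {t}→{t}
  live n4: {t}→{t,v}
  live n5: ∅→∅
  live n6: {v}→∅
  live n7: ∅→∅

live-out(n2) = ["t"]

Answer: ["t"]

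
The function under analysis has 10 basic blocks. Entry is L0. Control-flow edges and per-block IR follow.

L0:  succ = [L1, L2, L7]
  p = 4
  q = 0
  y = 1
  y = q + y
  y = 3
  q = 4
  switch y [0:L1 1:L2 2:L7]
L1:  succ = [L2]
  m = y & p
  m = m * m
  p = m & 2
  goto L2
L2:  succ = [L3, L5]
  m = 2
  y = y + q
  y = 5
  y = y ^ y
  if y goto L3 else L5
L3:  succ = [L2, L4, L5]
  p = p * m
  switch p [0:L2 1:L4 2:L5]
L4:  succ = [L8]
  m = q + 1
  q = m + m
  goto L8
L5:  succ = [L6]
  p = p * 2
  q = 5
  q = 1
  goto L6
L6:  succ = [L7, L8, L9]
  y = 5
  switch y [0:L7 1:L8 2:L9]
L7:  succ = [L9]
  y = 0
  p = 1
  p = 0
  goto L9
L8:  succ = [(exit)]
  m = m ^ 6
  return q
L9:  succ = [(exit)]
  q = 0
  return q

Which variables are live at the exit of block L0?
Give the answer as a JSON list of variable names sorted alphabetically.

Block summaries:
  L0 def {p,q,y} use ∅
  L1 def {m,p} use {p,y}
  L2 def {m,y} use {q,y}
  L3 def {p} use {m,p}
  L4 def {m,q} use {q}
  L5 def {p,q} use {p}
  L6 def {y} use ∅
  L7 def {p,y} use ∅
  L8 def {m} use {m,q}
  L9 def {q} use ∅

Backward fixpoint:
  L0 li=∅ lo={p,q,y}
  L1 li={p,q,y} lo={p,q,y}
  L2 li={p,q,y} lo={m,p,q,y}
  L3 li={m,p,q,y} lo={m,p,q,y}
  L4 li={q} lo={m,q}
  L5 li={m,p} lo={m,q}
  L6 li={m,q} lo={m,q}
  L7 li=∅ lo=∅
  L8 li={m,q} lo=∅
  L9 li=∅ lo=∅

live-out(L0) = ["p", "q", "y"]

Answer: ["p", "q", "y"]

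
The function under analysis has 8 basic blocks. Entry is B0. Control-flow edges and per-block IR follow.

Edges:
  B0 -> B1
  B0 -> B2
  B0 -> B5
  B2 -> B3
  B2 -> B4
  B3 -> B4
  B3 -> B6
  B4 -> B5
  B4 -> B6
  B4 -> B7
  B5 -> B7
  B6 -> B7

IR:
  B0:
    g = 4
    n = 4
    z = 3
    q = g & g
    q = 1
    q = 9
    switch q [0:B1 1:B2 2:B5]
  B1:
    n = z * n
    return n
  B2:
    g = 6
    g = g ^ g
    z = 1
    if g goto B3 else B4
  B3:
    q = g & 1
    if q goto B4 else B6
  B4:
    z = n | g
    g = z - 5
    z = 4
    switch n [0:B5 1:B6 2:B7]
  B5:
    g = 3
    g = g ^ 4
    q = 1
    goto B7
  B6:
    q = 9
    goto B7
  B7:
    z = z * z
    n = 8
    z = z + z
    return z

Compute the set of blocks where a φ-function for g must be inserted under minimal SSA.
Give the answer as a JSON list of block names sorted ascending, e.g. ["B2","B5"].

Answer: ["B5", "B6", "B7"]

Derivation:
idom tree: B1←B0 B2←B0 B3←B2 B4←B2 B5←B0 B6←B2 B7←B0
Dom at joins:
  B4: preds {B2,B3}: {B0,B2} ∩ {B0,B2,B3} = {B0,B2}; idom=B2
  B5: preds {B0,B4}: {B0} ∩ {B0,B2,B4} = {B0}; idom=B0
  B6: preds {B3,B4}: {B0,B2,B3} ∩ {B0,B2,B4} = {B0,B2}; idom=B2
  B7: preds {B4,B5,B6}: {B0,B2,B4} ∩ {B0,B5} ∩ {B0,B2,B6} = {B0}; idom=B0

DF derivation:
  B4←B2: walk · to B2
  B4←B3: walk B3 to B2
  B5←B0: walk · to B0
  B5←B4: walk B4→B2 to B0
  B6←B3: walk B3 to B2
  B6←B4: walk B4 to B2
  B7←B4: walk B4→B2 to B0
  B7←B5: walk B5 to B0
  B7←B6: walk B6→B2 to B0
  DF(B0)=∅
  DF(B1)=∅
  DF(B2)={B5,B7}
  DF(B3)={B4,B6}
  DF(B4)={B5,B6,B7}
  DF(B5)={B7}
  DF(B6)={B7}
  DF(B7)=∅

φ for g: defs {B0,B2,B4,B5}
  DF⁺ = {B5,B6,B7}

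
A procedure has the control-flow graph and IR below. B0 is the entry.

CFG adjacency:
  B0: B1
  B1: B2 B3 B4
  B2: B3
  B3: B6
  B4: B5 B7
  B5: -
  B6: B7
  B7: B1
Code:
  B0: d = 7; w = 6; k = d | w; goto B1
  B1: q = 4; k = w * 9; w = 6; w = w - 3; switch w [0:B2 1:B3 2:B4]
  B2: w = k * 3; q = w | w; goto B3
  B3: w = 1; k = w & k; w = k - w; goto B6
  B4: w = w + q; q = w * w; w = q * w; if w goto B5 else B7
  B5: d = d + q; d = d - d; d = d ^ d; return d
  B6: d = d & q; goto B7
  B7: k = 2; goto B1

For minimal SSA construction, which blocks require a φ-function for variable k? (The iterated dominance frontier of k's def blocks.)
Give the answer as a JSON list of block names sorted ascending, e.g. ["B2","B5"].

idom tree: B1←B0 B2←B1 B3←B1 B4←B1 B5←B4 B6←B3 B7←B1
Join-block Dom:
  B1: preds {B0,B7}: {B0} ∩ {B0,B1,B7} = {B0}; idom=B0
  B3: preds {B1,B2}: {B0,B1} ∩ {B0,B1,B2} = {B0,B1}; idom=B1
  B7: preds {B4,B6}: {B0,B1,B4} ∩ {B0,B1,B3,B6} = {B0,B1}; idom=B1

Frontier:
  B1←B0: walk · to B0
  B1←B7: walk B7→B1 to B0
  B3←B1: walk · to B1
  B3←B2: walk B2 to B1
  B7←B4: walk B4 to B1
  B7←B6: walk B6→B3 to B1
  B0 → ∅
  B1 → {B1}
  B2 → {B3}
  B3 → {B7}
  B4 → {B7}
  B5 → ∅
  B6 → {B7}
  B7 → {B1}

φ for k: defs {B0,B1,B3,B7}
  DF⁺ = {B1,B7}

Answer: ["B1", "B7"]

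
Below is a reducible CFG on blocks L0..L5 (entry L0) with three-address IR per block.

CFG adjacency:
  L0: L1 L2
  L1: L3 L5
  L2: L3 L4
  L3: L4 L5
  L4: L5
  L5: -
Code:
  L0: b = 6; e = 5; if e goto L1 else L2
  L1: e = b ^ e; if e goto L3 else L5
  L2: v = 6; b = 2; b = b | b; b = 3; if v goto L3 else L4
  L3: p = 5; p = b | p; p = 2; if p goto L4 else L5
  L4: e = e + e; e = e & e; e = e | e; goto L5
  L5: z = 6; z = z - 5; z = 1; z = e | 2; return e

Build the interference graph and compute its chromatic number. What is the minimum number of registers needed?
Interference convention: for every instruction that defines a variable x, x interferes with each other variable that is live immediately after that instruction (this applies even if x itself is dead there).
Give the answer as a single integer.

Per-block:
  L0: def={b,e} ue=∅
  L1: def={e} ue={b,e}
  L2: def={b,v} ue=∅
  L3: def={p} ue={b}
  L4: def={e} ue={e}
  L5: def={z} ue={e}

Backward fixpoint:
  L0: in=∅ out={b,e}
  L1: in={b,e} out={b,e}
  L2: in={e} out={b,e}
  L3: in={b,e} out={e}
  L4: in={e} out={e}
  L5: in={e} out=∅

Interfere edges:
  b — {e,p,v}
  e — {b,p,v,z}
  p — {b,e}
  v — {b,e}
  z — {e}

Colouring:
  {b,e,p} pairwise interfere (3-clique) ⇒ χ ≥ 3
  assign b→r1 e→r0 p→r2 v→r2 z→r1 — no edge inside a register ⇒ χ ≤ 3
  χ = 3

Answer: 3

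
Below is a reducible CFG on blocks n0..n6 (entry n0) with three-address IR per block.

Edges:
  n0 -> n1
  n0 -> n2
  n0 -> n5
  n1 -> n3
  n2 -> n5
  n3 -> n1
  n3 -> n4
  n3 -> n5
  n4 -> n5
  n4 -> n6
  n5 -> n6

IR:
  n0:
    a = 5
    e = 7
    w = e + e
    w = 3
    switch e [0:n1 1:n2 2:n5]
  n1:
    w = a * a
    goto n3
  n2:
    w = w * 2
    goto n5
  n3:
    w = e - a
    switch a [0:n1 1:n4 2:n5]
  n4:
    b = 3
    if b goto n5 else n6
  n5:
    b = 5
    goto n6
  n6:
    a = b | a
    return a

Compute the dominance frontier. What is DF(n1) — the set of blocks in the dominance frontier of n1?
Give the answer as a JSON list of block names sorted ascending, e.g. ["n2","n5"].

Answer: ["n1", "n5", "n6"]

Working:
idom tree: n1←n0 n2←n0 n3←n1 n4←n3 n5←n0 n6←n0
Dom∩ at merges:
  n1: preds {n0,n3}: {n0} ∩ {n0,n1,n3} = {n0}; idom=n0
  n5: preds {n0,n2,n3,n4}: {n0} ∩ {n0,n2} ∩ {n0,n1,n3} ∩ {n0,n1,n3,n4} = {n0}; idom=n0
  n6: preds {n4,n5}: {n0,n1,n3,n4} ∩ {n0,n5} = {n0}; idom=n0

DF walk-up:
  n1←n0: walk · to n0
  n1←n3: walk n3→n1 to n0
  n5←n0: walk · to n0
  n5←n2: walk n2 to n0
  n5←n3: walk n3→n1 to n0
  n5←n4: walk n4→n3→n1 to n0
  n6←n4: walk n4→n3→n1 to n0
  n6←n5: walk n5 to n0
  DF(n0)=∅
  DF(n1)={n1,n5,n6}
  DF(n2)={n5}
  DF(n3)={n1,n5,n6}
  DF(n4)={n5,n6}
  DF(n5)={n6}
  DF(n6)=∅

DF(n1) = ["n1", "n5", "n6"]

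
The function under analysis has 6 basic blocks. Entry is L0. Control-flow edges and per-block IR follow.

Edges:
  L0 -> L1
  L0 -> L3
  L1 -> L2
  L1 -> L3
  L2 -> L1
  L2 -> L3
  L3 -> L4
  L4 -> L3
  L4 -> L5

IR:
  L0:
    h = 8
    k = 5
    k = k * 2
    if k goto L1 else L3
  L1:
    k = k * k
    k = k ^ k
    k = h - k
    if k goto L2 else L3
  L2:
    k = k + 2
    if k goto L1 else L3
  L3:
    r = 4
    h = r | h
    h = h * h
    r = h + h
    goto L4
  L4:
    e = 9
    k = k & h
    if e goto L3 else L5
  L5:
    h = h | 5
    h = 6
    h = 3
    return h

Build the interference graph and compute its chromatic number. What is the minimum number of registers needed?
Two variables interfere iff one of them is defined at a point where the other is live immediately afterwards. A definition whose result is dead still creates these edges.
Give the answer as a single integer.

Answer: 3

Working:
def/use:
  L0: {h,k} / ∅
  L1: {k} / {h,k}
  L2: {k} / {k}
  L3: {h,r} / {h}
  L4: {e,k} / {h,k}
  L5: {h} / {h}

Live sets:
  L0: in=∅ out={h,k}
  L1: in={h,k} out={h,k}
  L2: in={h,k} out={h,k}
  L3: in={h,k} out={h,k}
  L4: in={h,k} out={h,k}
  L5: in={h} out=∅

Conflict graph:
  e: {h,k}
  h: {e,k,r}
  k: {e,h,r}
  r: {h,k}

Registers:
  {e,h,k} pairwise interfere (3-clique) ⇒ χ ≥ 3
  assign e→r2 h→r0 k→r1 r→r2 — no edge inside a register ⇒ χ ≤ 3
  χ = 3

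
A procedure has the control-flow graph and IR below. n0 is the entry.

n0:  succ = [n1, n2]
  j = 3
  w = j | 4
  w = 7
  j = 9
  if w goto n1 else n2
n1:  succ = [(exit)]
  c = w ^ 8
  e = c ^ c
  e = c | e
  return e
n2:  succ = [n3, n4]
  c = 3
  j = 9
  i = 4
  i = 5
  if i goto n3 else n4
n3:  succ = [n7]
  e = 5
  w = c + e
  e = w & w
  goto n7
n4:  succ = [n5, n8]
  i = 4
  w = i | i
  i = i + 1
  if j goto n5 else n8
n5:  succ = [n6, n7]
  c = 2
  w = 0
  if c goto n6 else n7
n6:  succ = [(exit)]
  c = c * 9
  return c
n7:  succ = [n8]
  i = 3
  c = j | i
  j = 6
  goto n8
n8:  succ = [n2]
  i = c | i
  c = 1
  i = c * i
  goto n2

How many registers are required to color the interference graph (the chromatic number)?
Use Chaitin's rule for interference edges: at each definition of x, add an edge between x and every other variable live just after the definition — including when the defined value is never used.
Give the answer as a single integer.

def/use:
  n0: def={j,w} ue=∅
  n1: def={c,e} ue={w}
  n2: def={c,i,j} ue=∅
  n3: def={e,w} ue={c}
  n4: def={i,w} ue={j}
  n5: def={c,w} ue=∅
  n6: def={c} ue={c}
  n7: def={c,i,j} ue={j}
  n8: def={c,i} ue={c,i}

Liveness:
  n0: in=∅ out={w}
  n1: in={w} out=∅
  n2: in=∅ out={c,j}
  n3: in={c,j} out={j}
  n4: in={c,j} out={c,i,j}
  n5: in={j} out={c,j}
  n6: in={c} out=∅
  n7: in={j} out={c,i}
  n8: in={c,i} out=∅

Interfere edges:
  c: {e,i,j,w}
  e: {c,j}
  i: {c,j,w}
  j: {c,e,i,w}
  w: {c,i,j}

Registers:
  lower bound: {c,i,j,w} mutually conflict ⇒ χ ≥ 4
  4-colouring: r0={c}  r1={j}  r2={e,i}  r3={w}
  χ = 4

Answer: 4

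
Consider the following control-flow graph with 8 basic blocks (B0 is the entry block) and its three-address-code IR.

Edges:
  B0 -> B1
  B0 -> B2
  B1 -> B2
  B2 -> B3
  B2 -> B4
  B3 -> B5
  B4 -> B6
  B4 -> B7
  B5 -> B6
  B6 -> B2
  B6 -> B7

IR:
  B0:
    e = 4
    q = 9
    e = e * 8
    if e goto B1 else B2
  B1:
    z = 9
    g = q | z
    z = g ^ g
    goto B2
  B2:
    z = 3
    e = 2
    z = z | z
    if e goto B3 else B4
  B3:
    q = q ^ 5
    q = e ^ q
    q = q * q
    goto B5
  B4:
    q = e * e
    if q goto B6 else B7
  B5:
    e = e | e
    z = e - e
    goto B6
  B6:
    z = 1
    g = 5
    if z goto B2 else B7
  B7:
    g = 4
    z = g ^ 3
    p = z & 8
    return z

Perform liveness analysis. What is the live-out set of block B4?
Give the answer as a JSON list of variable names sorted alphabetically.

Answer: ["q"]

Analysis:
def/use:
  B0: {e,q} / ∅
  B1: {g,z} / {q}
  B2: {e,z} / ∅
  B3: {q} / {e,q}
  B4: {q} / {e}
  B5: {e,z} / {e}
  B6: {g,z} / ∅
  B7: {g,p,z} / ∅

Live sets:
  B0: in=∅ out={q}
  B1: in={q} out={q}
  B2: in={q} out={e,q}
  B3: in={e,q} out={e,q}
  B4: in={e} out={q}
  B5: in={e,q} out={q}
  B6: in={q} out={q}
  B7: in=∅ out=∅

live-out(B4) = ["q"]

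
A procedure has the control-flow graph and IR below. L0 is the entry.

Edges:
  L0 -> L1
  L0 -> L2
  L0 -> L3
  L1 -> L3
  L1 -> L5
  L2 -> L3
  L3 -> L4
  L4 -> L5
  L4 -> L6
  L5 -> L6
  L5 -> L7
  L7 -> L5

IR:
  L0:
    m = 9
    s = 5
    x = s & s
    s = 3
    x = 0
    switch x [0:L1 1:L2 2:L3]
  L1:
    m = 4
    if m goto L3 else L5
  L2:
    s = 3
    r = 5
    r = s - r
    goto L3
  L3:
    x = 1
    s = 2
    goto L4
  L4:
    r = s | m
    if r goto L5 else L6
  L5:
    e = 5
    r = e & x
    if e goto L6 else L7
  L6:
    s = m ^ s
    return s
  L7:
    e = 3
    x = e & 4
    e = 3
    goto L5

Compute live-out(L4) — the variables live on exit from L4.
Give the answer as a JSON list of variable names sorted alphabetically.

def/use:
  L0: def={m,s,x} ue=∅
  L1: def={m} ue=∅
  L2: def={r,s} ue=∅
  L3: def={s,x} ue=∅
  L4: def={r} ue={m,s}
  L5: def={e,r} ue={x}
  L6: def={s} ue={m,s}
  L7: def={e,x} ue=∅

Liveness:
  L0: in=∅ out={m,s,x}
  L1: in={s,x} out={m,s,x}
  L2: in={m} out={m}
  L3: in={m} out={m,s,x}
  L4: in={m,s,x} out={m,s,x}
  L5: in={m,s,x} out={m,s}
  L6: in={m,s} out=∅
  L7: in={m,s} out={m,s,x}

live-out(L4) = ["m", "s", "x"]

Answer: ["m", "s", "x"]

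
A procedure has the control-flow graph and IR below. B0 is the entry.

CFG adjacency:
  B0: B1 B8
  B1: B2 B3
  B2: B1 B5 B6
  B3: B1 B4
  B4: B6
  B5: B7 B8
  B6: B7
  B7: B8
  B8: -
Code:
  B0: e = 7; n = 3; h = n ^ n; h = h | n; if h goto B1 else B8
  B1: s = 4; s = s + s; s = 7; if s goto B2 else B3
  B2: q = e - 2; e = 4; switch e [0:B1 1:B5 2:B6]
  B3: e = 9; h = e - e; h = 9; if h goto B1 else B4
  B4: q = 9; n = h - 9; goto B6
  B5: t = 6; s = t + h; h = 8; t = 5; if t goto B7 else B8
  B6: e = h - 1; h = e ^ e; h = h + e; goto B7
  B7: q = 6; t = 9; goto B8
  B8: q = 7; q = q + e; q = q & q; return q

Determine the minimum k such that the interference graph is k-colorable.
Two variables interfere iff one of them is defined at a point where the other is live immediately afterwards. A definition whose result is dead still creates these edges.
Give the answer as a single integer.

Block summaries:
  B0: {e,h,n} / ∅
  B1: {s} / ∅
  B2: {e,q} / {e}
  B3: {e,h} / ∅
  B4: {n,q} / {h}
  B5: {h,s,t} / {h}
  B6: {e,h} / {h}
  B7: {q,t} / ∅
  B8: {q} / {e}

Live sets:
  B0 li=∅ lo={e,h}
  B1 li={e,h} lo={e,h}
  B2 li={e,h} lo={e,h}
  B3 li=∅ lo={e,h}
  B4 li={h} lo={h}
  B5 li={e,h} lo={e}
  B6 li={h} lo={e}
  B7 li={e} lo={e}
  B8 li={e} lo=∅

Interfere edges:
  e — {h,n,q,s,t}
  h — {e,n,q,s,t}
  n — {e,h}
  q — {e,h}
  s — {e,h}
  t — {e,h}

Chromatic number:
  {e,h,n} pairwise interfere (3-clique) ⇒ χ ≥ 3
  assign e→R0 h→R1 n→R2 q→R2 s→R2 t→R2 — no edge inside a register ⇒ χ ≤ 3
  χ = 3

Answer: 3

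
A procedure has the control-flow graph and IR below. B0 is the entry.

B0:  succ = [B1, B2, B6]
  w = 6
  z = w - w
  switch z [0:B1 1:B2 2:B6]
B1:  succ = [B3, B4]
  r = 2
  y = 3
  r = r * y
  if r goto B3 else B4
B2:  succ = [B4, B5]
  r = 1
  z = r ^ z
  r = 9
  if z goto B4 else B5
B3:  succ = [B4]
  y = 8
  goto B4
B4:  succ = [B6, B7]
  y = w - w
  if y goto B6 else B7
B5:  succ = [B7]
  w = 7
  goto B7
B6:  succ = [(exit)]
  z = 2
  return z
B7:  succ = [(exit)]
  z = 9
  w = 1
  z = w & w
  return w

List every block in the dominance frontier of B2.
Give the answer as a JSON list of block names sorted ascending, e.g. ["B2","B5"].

Answer: ["B4", "B7"]

Working:
idom tree: B1←B0 B2←B0 B3←B1 B4←B0 B5←B2 B6←B0 B7←B0
Dom at joins:
  B4: preds {B1,B2,B3}: {B0,B1} ∩ {B0,B2} ∩ {B0,B1,B3} = {B0}; idom=B0
  B6: preds {B0,B4}: {B0} ∩ {B0,B4} = {B0}; idom=B0
  B7: preds {B4,B5}: {B0,B4} ∩ {B0,B2,B5} = {B0}; idom=B0

DF walk-up:
  B4←B1: walk B1 to B0
  B4←B2: walk B2 to B0
  B4←B3: walk B3→B1 to B0
  B6←B0: walk · to B0
  B6←B4: walk B4 to B0
  B7←B4: walk B4 to B0
  B7←B5: walk B5→B2 to B0
  B0 → ∅
  B1 → {B4}
  B2 → {B4,B7}
  B3 → {B4}
  B4 → {B6,B7}
  B5 → {B7}
  B6 → ∅
  B7 → ∅

DF(B2) = ["B4", "B7"]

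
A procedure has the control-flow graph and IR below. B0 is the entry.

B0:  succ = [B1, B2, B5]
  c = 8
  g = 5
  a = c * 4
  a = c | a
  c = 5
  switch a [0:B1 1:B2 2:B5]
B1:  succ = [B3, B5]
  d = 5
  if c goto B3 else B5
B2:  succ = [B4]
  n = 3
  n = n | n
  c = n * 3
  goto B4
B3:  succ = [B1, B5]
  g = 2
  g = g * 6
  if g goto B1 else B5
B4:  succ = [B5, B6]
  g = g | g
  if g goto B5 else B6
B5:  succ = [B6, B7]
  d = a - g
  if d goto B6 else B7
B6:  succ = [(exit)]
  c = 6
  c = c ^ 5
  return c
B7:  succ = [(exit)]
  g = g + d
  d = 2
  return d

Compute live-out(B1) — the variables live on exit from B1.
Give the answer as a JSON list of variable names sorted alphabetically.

Answer: ["a", "c", "g"]

Analysis:
def/use:
  B0: def={a,c,g} ue=∅
  B1: def={d} ue={c}
  B2: def={c,n} ue=∅
  B3: def={g} ue=∅
  B4: def={g} ue={g}
  B5: def={d} ue={a,g}
  B6: def={c} ue=∅
  B7: def={d,g} ue={d,g}

Live sets:
  B0: in=∅ out={a,c,g}
  B1: in={a,c,g} out={a,c,g}
  B2: in={a,g} out={a,g}
  B3: in={a,c} out={a,c,g}
  B4: in={a,g} out={a,g}
  B5: in={a,g} out={d,g}
  B6: in=∅ out=∅
  B7: in={d,g} out=∅

live-out(B1) = ["a", "c", "g"]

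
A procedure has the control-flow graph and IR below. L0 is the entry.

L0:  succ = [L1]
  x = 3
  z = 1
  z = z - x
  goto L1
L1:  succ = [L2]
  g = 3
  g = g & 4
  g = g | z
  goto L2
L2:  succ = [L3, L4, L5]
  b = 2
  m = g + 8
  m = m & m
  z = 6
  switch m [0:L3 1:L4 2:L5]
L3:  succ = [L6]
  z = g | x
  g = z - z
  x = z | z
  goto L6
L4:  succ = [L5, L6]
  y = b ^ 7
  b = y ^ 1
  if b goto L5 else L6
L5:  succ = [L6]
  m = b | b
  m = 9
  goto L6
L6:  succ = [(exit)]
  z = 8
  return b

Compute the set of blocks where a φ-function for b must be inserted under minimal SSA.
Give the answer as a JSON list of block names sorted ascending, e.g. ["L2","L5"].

Answer: ["L5", "L6"]

Derivation:
idom tree: L1←L0 L2←L1 L3←L2 L4←L2 L5←L2 L6←L2
Dom∩ at merges:
  L5: preds {L2,L4}: {L0,L1,L2} ∩ {L0,L1,L2,L4} = {L0,L1,L2}; idom=L2
  L6: preds {L3,L4,L5}: {L0,L1,L2,L3} ∩ {L0,L1,L2,L4} ∩ {L0,L1,L2,L5} = {L0,L1,L2}; idom=L2

DF walk-up:
  L5←L2: walk · to L2
  L5←L4: walk L4 to L2
  L6←L3: walk L3 to L2
  L6←L4: walk L4 to L2
  L6←L5: walk L5 to L2
  L0 → ∅
  L1 → ∅
  L2 → ∅
  L3 → {L6}
  L4 → {L5,L6}
  L5 → {L6}
  L6 → ∅

φ for b: defs {L2,L4}
  DF⁺ = {L5,L6}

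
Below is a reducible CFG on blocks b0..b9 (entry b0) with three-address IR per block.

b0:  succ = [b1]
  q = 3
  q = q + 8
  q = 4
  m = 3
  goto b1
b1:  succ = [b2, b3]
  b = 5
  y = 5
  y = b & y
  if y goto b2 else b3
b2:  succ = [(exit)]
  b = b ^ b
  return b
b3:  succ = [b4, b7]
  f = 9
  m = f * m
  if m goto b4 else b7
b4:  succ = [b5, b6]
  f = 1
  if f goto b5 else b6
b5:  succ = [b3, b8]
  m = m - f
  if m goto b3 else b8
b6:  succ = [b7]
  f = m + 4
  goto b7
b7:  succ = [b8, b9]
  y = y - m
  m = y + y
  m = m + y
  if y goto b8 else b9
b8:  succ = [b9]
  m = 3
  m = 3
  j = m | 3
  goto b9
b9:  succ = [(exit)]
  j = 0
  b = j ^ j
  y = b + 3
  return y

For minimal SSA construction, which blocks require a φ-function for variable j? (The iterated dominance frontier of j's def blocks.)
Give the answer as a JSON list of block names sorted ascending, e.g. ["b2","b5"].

Answer: ["b9"]

Analysis:
idom tree: b1←b0 b2←b1 b3←b1 b4←b3 b5←b4 b6←b4 b7←b3 b8←b3 b9←b3
Join-block Dom:
  b3: preds {b1,b5}: {b0,b1} ∩ {b0,b1,b3,b4,b5} = {b0,b1}; idom=b1
  b7: preds {b3,b6}: {b0,b1,b3} ∩ {b0,b1,b3,b4,b6} = {b0,b1,b3}; idom=b3
  b8: preds {b5,b7}: {b0,b1,b3,b4,b5} ∩ {b0,b1,b3,b7} = {b0,b1,b3}; idom=b3
  b9: preds {b7,b8}: {b0,b1,b3,b7} ∩ {b0,b1,b3,b8} = {b0,b1,b3}; idom=b3

DF derivation:
  b3←b1: walk · to b1
  b3←b5: walk b5→b4→b3 to b1
  b7←b3: walk · to b3
  b7←b6: walk b6→b4 to b3
  b8←b5: walk b5→b4 to b3
  b8←b7: walk b7 to b3
  b9←b7: walk b7 to b3
  b9←b8: walk b8 to b3
  b0 → ∅
  b1 → ∅
  b2 → ∅
  b3 → {b3}
  b4 → {b3,b7,b8}
  b5 → {b3,b8}
  b6 → {b7}
  b7 → {b8,b9}
  b8 → {b9}
  b9 → ∅

φ for j: defs {b8,b9}
  DF⁺ = {b9}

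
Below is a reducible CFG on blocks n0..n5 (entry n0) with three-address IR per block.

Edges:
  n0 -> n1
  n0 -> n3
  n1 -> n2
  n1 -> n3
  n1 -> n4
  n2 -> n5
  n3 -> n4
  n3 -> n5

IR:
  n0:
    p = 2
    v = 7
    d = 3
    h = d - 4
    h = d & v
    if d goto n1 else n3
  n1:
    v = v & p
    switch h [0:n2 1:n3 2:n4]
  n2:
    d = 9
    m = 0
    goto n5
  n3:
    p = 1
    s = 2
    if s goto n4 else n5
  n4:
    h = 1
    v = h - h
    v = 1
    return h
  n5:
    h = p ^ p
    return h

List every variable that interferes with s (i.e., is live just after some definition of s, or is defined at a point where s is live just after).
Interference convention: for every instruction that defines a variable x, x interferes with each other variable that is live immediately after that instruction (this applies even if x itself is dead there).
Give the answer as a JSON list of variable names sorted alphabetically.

Answer: ["p"]

Analysis:
Per-block:
  n0: def={d,h,p,v} ue=∅
  n1: def={v} ue={h,p,v}
  n2: def={d,m} ue=∅
  n3: def={p,s} ue=∅
  n4: def={h,v} ue=∅
  n5: def={h} ue={p}

Liveness:
  n0: in=∅ out={h,p,v}
  n1: in={h,p,v} out={p}
  n2: in={p} out={p}
  n3: in=∅ out={p}
  n4: in=∅ out=∅
  n5: in={p} out=∅

Interference:
  d — {h,p,v}
  h — {d,p,v}
  m — {p}
  p — {d,h,m,s,v}
  s — {p}
  v — {d,h,p}

N(s) = ["p"]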